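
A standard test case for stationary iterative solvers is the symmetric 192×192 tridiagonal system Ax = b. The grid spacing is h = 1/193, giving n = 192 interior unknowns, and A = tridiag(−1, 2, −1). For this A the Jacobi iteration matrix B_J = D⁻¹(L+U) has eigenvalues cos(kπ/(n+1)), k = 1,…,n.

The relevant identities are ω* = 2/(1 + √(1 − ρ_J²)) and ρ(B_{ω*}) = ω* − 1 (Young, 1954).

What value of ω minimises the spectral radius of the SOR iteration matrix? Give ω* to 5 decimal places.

ω* = 1.96797

n=192: λ(B_J) = 1 − λ(A)/2 = cos(kπ/193); k=1 gives ρ_J = 0.99987.
1 − cos²(π/193) = sin²(π/193) ⇒ √(1−ρ_J²) = sin(π/193) = 0.016277.
ω* = 2 / (1 + 0.016277) = 2 / 1.016277 ≈ 1.96797.
and ρ(B_{ω*}) = 1.96797 − 1 = 0.96797.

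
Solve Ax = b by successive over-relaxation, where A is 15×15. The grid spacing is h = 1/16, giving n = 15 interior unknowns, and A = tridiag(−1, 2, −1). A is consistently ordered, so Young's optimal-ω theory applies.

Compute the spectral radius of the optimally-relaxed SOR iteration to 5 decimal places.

n=15: λ(B_J) = 1 − λ(A)/2 = cos(kπ/16); k=1 gives ρ_J = 0.98079.
1 − cos²(π/16) = sin²(π/16) ⇒ √(1−ρ_J²) = sin(π/16) = 0.195090.
ω* = 2 / (1 + 0.195090) = 2 / 1.195090 ≈ 1.67351.
ρ_SOR = ω* − 1 ≈ 0.67351.

ρ_SOR = 0.67351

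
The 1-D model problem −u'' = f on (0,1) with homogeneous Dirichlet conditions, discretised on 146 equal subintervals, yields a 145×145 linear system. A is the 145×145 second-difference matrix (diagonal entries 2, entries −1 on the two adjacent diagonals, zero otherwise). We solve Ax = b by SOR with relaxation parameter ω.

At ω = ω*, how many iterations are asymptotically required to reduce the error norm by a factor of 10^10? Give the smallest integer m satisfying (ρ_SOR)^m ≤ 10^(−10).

With n=145, ρ(Jacobi) = cos(π/146) = 0.9997685.
√(1−ρ_J²) simplifies to sin(π/146) = 0.0215161.
ω* = 2 / (1 + 0.0215161) = 2 / 1.0215161 ≈ 1.9578742.
ρ_SOR = ω* − 1 = 1.9578742 − 1 = 0.9578742.
Need (0.9578742)^m ≤ 10^(−10): m ≥ 10·ln10/|ln 0.9578742| = 23.0259/0.0430388 = 535.003 ⇒ m = 536.

m = 536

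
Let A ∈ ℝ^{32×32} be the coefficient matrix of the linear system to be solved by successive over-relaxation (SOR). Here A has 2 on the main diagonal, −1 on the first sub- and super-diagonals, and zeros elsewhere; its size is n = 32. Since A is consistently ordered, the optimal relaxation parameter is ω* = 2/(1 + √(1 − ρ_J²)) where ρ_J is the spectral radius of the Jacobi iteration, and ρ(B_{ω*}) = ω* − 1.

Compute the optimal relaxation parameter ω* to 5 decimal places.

B_J for the 32×32 system has eigenvalues cos(kπ/33); ρ_J = cos(π/33) = 0.99547.
√(1−ρ_J²) simplifies to sin(π/33) = 0.095056.
[ω*] 2 ÷ (1 + 0.095056) = 2 ÷ 1.095056 = 1.82639.
[ρ_SOR] ω* − 1 = 0.82639.

ω* = 1.82639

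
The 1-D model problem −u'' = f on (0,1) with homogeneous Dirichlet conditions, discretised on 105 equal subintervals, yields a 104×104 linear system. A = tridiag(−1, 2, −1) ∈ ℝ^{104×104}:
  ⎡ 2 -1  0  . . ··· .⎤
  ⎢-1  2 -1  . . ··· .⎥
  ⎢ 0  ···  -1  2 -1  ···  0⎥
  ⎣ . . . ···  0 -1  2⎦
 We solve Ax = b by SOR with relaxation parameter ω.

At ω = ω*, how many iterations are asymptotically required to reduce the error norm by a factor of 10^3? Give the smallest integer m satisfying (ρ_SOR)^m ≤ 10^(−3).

B_J for the 104×104 system has eigenvalues cos(kπ/105); ρ_J = cos(π/105) = 0.9995524.
1 − cos²(π/105) = sin²(π/105) ⇒ √(1−ρ_J²) = sin(π/105) = 0.0299155.
Young: ω* = 2/(1+√(1−ρ_J²)) = 2/(1+0.0299155) = 2/1.0299155 = 1.9419069.
At ω = 1.9419069 every |λ(B_ω)| = ω−1, so ρ_SOR = 0.9419069.
3·ln10 = 6.90776; −ln(0.9419069) = 0.0598488; m = ⌈6.90776/0.0598488⌉ = ⌈115.420⌉ = 116.

m = 116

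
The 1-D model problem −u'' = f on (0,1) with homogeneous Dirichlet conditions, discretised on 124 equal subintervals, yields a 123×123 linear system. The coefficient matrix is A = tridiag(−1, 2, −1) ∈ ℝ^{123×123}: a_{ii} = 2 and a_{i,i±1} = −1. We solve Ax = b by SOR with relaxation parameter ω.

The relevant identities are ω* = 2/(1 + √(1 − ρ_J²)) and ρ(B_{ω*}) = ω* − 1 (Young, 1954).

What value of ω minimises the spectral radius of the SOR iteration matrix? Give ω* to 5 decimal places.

With n=123, ρ(Jacobi) = cos(π/124) = 0.99968.
√(1 − cos²(π/124)) = sin(π/124) ≈ 0.025333.
ω* = 2/(1 + 0.025333) = 2/1.025333 = 1.95059.
ρ_SOR = ω* − 1 ≈ 0.95059.

ω* = 1.95059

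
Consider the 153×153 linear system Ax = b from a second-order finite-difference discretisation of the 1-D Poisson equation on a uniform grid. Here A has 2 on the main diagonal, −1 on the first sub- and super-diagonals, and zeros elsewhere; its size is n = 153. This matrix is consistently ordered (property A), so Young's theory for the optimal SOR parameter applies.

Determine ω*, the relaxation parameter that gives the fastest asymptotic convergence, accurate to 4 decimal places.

ω* = 1.9600

B_J for the 153×153 system has eigenvalues cos(kπ/154); ρ_J = cos(π/154) = 0.9998.
1 − cos²(π/154) = sin²(π/154) ⇒ √(1−ρ_J²) = sin(π/154) = 0.02040.
ω* = 2/(1 + 0.02040) = 2/1.02040 = 1.9600.
ρ_SOR = ω* − 1 = 1.9600 − 1 = 0.9600.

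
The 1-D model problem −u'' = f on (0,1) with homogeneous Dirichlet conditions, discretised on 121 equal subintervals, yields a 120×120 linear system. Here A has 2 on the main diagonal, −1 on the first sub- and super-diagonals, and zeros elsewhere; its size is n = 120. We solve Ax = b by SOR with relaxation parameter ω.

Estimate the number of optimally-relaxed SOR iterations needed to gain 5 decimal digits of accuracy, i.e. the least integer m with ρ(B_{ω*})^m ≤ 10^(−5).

m = 222

ρ_J = max_k |cos(kπ/121)| = cos(π/121) = 0.9996630
root = sin(π/121) = 0.0259607  (since 1−cos² = sin²).
ω* = 2/(1 + 0.0259607) = 2/1.0259607 = 1.9493924.
Hence ρ(B_{ω*}) = 1.9493924 − 1 = 0.9493924.
m ≥ 5·ln10 / (−ln 0.9493924) = 221.687; smallest integer m = 222.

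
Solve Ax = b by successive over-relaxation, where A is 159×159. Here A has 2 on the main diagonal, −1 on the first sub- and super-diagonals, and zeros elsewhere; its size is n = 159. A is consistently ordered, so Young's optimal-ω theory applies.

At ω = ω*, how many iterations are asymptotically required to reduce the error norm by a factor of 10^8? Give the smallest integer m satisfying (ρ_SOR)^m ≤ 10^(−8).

m = 470

B_J for the 159×159 system has eigenvalues cos(kπ/160); ρ_J = cos(π/160) = 0.9998072.
√(1−ρ_J²) simplifies to sin(π/160) = 0.0196337.
So ω* = 2/1.0196337 = 1.9614887 (Young).
At ω = 1.9614887 every |λ(B_ω)| = ω−1, so ρ_SOR = 0.9614887.
Need (0.9614887)^m ≤ 10^(−8): m ≥ 8·ln10/|ln 0.9614887| = 18.4207/0.0392725 = 469.048 ⇒ m = 470.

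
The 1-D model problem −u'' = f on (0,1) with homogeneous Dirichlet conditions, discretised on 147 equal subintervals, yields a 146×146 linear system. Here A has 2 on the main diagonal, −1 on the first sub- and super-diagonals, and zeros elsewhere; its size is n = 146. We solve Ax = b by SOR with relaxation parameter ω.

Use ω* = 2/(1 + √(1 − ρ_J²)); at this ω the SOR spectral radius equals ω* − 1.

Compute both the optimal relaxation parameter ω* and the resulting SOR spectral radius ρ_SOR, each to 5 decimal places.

½·tridiag(1,0,1) at n=146: λ_k = cos(kπ/147); max |λ| at k=1 ⇒ ρ_J = cos(π/147) ≈ 0.99977.
√(1−ρ_J²) = |sin(π/147)| = 0.021370
So ω* = 2/1.021370 = 1.95815 (Young).
and ρ(B_{ω*}) = 1.95815 − 1 = 0.95815.

ω* = 1.95815, ρ_SOR = 0.95815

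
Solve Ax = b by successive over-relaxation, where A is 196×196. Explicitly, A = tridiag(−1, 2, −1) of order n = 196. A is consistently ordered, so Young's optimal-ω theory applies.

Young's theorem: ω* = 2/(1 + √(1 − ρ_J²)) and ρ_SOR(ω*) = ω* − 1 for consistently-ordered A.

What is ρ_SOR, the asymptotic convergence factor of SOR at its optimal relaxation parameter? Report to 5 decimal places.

B_J for the 196×196 system has eigenvalues cos(kπ/197); ρ_J = cos(π/197) = 0.99987.
root = sin(π/197) = 0.015946  (since 1−cos² = sin²).
Young: ω* = 2/(1+√(1−ρ_J²)) = 2/(1+0.015946) = 2/1.015946 = 1.96861.
ρ_SOR = ω* − 1 = 1.96861 − 1 = 0.96861.

ρ_SOR = 0.96861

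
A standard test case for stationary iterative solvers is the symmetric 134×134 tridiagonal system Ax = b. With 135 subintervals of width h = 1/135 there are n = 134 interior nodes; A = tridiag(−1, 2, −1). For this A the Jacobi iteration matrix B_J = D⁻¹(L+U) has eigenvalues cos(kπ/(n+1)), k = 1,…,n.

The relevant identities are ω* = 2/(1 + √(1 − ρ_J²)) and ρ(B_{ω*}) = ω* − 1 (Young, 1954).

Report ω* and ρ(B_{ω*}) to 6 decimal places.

ω* = 1.954520, ρ_SOR = 0.954520

spectrum of D⁻¹(L+U) = {cos(kπ/135) : 1≤k≤134}; ρ_J = cos(π/135) = 0.999729.
1 − cos²(π/135) = sin²(π/135) ⇒ √(1−ρ_J²) = sin(π/135) = 0.0232690.
Then 2/(1+√(1−ρ_J²)) = 2/(1+0.0232690); ω* = 2/1.0232690 = 1.954520.
[ρ_SOR] ω* − 1 = 0.954520.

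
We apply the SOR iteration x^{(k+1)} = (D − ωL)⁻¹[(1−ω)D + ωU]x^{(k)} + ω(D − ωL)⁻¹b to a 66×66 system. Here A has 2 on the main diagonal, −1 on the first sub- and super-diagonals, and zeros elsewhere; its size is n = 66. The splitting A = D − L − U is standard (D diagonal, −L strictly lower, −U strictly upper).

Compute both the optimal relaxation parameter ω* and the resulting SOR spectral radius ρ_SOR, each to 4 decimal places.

ω* = 1.9105, ρ_SOR = 0.9105

With n=66, ρ(Jacobi) = cos(π/67) = 0.9989.
√(1−ρ_J²) = |sin(π/67)| = 0.04687
Then 2/(1+√(1−ρ_J²)) = 2/(1+0.04687); ω* = 2/1.04687 = 1.9105.
ρ_SOR = ω* − 1 = 1.9105 − 1 = 0.9105.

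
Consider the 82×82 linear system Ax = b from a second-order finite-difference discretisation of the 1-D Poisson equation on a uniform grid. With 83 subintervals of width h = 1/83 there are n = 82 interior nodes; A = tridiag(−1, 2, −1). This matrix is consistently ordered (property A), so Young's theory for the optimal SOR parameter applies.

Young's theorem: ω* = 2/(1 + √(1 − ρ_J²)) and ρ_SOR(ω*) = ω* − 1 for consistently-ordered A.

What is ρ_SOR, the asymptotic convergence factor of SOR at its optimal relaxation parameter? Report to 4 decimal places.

½·tridiag(1,0,1) at n=82: λ_k = cos(kπ/83); max |λ| at k=1 ⇒ ρ_J = cos(π/83) ≈ 0.9993.
√(1 − cos²(π/83)) = sin(π/83) ≈ 0.03784.
ω* = 2/(1 + 0.03784) = 2/1.03784 = 1.9271.
[ρ_SOR] ω* − 1 = 0.9271.

ρ_SOR = 0.9271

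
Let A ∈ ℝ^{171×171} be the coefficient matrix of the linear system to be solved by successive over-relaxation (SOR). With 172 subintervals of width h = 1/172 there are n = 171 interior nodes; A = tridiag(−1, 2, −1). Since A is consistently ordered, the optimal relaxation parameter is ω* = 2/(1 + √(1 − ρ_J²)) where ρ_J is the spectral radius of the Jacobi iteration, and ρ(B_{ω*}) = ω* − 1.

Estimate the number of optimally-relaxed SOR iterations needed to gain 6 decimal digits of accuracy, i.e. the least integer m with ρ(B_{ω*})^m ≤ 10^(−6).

[ρ_J] n=171: ρ(B_J) = cos(π/(n+1)) = cos(π/172) = 0.9998332.
√(1 − cos²(π/172)) = sin(π/172) ≈ 0.0182641.
Young: ω* = 2/(1+√(1−ρ_J²)) = 2/(1+0.0182641) = 2/1.0182641 = 1.9641270.
ρ(B_{ω*}) = ω*−1 = 0.9641270
Need (0.9641270)^m ≤ 10^(−6): m ≥ 6·ln10/|ln 0.9641270| = 13.8155/0.0365323 = 378.172 ⇒ m = 379.

m = 379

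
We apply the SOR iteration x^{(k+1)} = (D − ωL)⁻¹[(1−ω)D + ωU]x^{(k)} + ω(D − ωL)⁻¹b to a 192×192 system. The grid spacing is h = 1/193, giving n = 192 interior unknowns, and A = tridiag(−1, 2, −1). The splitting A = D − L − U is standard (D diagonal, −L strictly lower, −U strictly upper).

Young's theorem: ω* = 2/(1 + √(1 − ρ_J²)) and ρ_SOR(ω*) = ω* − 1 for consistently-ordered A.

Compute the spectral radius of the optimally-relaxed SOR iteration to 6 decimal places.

spectrum of D⁻¹(L+U) = {cos(kπ/193) : 1≤k≤192}; ρ_J = cos(π/193) = 0.999868.
√(1−ρ_J²) = |sin(π/193)| = 0.0162770
ω* = 2/(1+0.0162770) = 1.967967
ρ_SOR = ω* − 1 ≈ 0.967967.

ρ_SOR = 0.967967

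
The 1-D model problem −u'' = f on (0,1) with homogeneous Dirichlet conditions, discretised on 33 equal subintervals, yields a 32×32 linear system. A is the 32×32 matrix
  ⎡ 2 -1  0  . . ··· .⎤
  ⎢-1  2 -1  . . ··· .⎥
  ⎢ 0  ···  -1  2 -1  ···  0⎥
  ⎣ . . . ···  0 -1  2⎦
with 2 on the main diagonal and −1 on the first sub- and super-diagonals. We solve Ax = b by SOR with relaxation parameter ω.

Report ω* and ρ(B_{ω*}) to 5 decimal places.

ω* = 1.82639, ρ_SOR = 0.82639

½·tridiag(1,0,1) at n=32: λ_k = cos(kπ/33); max |λ| at k=1 ⇒ ρ_J = cos(π/33) ≈ 0.99547.
1 − cos²(π/33) = sin²(π/33) ⇒ √(1−ρ_J²) = sin(π/33) = 0.095056.
ω* = 2 / (1 + 0.095056) = 2 / 1.095056 ≈ 1.82639.
[ρ_SOR] ω* − 1 = 0.82639.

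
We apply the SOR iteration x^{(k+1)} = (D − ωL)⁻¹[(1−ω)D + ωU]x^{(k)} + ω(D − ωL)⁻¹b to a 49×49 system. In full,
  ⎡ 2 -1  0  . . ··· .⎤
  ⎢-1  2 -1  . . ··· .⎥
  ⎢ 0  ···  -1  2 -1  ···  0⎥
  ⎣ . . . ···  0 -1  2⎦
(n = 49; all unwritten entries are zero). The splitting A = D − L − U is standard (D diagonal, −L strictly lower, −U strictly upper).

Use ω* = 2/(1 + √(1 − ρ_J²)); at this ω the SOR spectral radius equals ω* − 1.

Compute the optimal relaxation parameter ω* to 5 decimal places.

ω* = 1.88184

With n=49, ρ(Jacobi) = cos(π/50) = 0.99803.
root = sin(π/50) = 0.062791  (since 1−cos² = sin²).
Then 2/(1+√(1−ρ_J²)) = 2/(1+0.062791); ω* = 2/1.062791 = 1.88184.
ρ(B_{ω*}) = ω*−1 = 0.88184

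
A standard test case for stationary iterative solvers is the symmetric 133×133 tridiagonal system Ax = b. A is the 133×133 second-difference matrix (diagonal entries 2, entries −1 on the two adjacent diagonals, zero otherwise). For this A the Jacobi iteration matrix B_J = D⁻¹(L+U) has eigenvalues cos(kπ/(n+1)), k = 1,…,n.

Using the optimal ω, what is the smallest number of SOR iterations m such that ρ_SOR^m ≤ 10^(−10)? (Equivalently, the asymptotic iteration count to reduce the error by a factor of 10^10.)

spectrum of D⁻¹(L+U) = {cos(kπ/134) : 1≤k≤133}; ρ_J = cos(π/134) = 0.9997252.
√(1−ρ_J²) = |sin(π/134)| = 0.0234426
So ω* = 2/1.0234426 = 1.9541887 (Young).
and ρ(B_{ω*}) = 1.9541887 − 1 = 0.9541887.
ρ_SOR^m ≤ 10^(−10) ⇔ m ≥ 10·ln10/(−ln 0.9541887) = 23.0259/0.0468938 = 491.022; m = ⌈491.022⌉ = 492.

m = 492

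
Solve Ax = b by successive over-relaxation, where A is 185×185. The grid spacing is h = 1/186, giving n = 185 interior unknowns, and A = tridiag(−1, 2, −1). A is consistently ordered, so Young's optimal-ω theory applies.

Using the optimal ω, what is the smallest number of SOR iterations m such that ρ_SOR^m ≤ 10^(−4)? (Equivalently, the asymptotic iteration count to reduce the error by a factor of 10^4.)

m = 273

With n=185, ρ(Jacobi) = cos(π/186) = 0.9998574.
root = sin(π/186) = 0.0168895  (since 1−cos² = sin²).
So ω* = 2/1.0168895 = 1.9667820 (Young).
ρ_SOR = ω* − 1 = 1.9667820 − 1 = 0.9667820.
(0.9667820)^m ≤ 10^{−4}  ⇒  m·ln(0.9667820) ≤ −4·ln10  ⇒  m ≥ 272.639  ⇒  m = 273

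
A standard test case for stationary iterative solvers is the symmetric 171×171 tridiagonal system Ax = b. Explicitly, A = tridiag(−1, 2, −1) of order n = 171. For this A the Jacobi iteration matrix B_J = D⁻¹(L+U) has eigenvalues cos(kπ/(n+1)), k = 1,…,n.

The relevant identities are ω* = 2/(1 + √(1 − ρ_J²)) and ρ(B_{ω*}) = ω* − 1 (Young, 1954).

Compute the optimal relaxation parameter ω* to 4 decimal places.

ω* = 1.9641

ρ_J = max_k |cos(kπ/172)| = cos(π/172) = 0.9998
√(1 − cos²(π/172)) = sin(π/172) ≈ 0.01826.
ω* = 2/(1 + 0.01826) = 2/1.01826 = 1.9641.
and ρ(B_{ω*}) = 1.9641 − 1 = 0.9641.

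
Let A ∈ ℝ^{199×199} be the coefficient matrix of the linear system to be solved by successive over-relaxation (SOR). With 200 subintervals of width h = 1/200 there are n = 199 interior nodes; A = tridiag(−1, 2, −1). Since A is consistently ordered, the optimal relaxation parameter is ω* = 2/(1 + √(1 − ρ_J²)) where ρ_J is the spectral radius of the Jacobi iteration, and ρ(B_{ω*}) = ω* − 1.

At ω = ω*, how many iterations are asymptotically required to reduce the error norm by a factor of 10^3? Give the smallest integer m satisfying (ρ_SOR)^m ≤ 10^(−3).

B_J for the 199×199 system has eigenvalues cos(kπ/200); ρ_J = cos(π/200) = 0.9998766.
√(1−ρ_J²) = |sin(π/200)| = 0.0157073
ω* = 2/(1+0.0157073) = 1.9690712
ρ_SOR = ω* − 1 ≈ 0.9690712.
(0.9690712)^m ≤ 10^{−3}  ⇒  m·ln(0.9690712) ≤ −3·ln10  ⇒  m ≥ 219.872  ⇒  m = 220

m = 220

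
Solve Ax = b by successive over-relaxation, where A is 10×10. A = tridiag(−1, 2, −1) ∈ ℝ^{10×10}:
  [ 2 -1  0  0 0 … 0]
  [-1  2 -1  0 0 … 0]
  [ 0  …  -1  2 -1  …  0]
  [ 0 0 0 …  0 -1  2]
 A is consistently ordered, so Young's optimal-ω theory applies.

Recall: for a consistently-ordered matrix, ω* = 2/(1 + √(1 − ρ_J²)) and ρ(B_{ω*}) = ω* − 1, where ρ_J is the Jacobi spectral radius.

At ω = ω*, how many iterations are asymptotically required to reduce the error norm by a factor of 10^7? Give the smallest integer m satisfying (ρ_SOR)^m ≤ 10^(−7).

ρ_J = max_k |cos(kπ/11)| = cos(π/11) = 0.9594930
root = sin(π/11) = 0.2817326  (since 1−cos² = sin²).
Young: ω* = 2/(1+√(1−ρ_J²)) = 2/(1+0.2817326) = 2/1.2817326 = 1.5603879.
Hence ρ(B_{ω*}) = 1.5603879 − 1 = 0.5603879.
7·ln10 = 16.1181; −ln(0.5603879) = 0.579126; m = ⌈16.1181/0.579126⌉ = ⌈27.832⌉ = 28.

m = 28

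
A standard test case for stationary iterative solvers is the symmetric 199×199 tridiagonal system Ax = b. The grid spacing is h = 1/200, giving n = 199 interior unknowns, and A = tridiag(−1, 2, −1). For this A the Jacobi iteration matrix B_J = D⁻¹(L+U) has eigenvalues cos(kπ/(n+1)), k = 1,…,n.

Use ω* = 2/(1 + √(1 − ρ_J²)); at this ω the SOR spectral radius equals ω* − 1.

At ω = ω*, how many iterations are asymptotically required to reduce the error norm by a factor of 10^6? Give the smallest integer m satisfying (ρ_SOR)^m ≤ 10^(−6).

m = 440

½·tridiag(1,0,1) at n=199: λ_k = cos(kπ/200); max |λ| at k=1 ⇒ ρ_J = cos(π/200) ≈ 0.9998766.
√(1−ρ_J²) simplifies to sin(π/200) = 0.0157073.
So ω* = 2/1.0157073 = 1.9690712 (Young).
[ρ_SOR] ω* − 1 = 0.9690712.
ρ_SOR^m ≤ 10^(−6) ⇔ m ≥ 6·ln10/(−ln 0.9690712) = 13.8155/0.0314172 = 439.743; m = ⌈439.743⌉ = 440.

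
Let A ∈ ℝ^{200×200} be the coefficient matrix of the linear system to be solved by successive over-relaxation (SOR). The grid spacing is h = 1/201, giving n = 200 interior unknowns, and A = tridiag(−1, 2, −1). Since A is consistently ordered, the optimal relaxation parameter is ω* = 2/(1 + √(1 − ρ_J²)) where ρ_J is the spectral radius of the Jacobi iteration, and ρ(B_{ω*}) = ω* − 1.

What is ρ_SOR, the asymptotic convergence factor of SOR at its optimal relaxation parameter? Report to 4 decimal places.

ρ_SOR = 0.9692

n=200: λ(B_J) = 1 − λ(A)/2 = cos(kπ/201); k=1 gives ρ_J = 0.9999.
root = sin(π/201) = 0.01563  (since 1−cos² = sin²).
Then 2/(1+√(1−ρ_J²)) = 2/(1+0.01563); ω* = 2/1.01563 = 1.9692.
ρ_SOR = ω* − 1 = 1.9692 − 1 = 0.9692.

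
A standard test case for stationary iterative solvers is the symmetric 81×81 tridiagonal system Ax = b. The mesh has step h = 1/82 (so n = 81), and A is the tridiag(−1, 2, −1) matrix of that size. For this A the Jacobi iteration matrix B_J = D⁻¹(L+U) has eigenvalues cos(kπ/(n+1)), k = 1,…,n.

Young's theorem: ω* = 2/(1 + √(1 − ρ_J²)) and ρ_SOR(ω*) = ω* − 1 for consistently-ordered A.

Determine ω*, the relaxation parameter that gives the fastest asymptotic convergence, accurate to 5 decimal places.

ω* = 1.92622

spectrum of D⁻¹(L+U) = {cos(kπ/82) : 1≤k≤81}; ρ_J = cos(π/82) = 0.99927.
√(1−ρ_J²) simplifies to sin(π/82) = 0.038303.
[ω*] 2 ÷ (1 + 0.038303) = 2 ÷ 1.038303 = 1.92622.
and ρ(B_{ω*}) = 1.92622 − 1 = 0.92622.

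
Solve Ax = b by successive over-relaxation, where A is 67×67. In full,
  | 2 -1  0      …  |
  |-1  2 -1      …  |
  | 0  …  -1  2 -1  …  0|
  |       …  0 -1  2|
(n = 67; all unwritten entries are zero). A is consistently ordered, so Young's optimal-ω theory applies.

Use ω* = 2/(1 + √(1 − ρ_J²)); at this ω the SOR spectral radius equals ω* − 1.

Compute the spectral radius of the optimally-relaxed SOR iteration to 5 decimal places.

With n=67, ρ(Jacobi) = cos(π/68) = 0.99893.
√(1−ρ_J²) simplifies to sin(π/68) = 0.046183.
Then 2/(1+√(1−ρ_J²)) = 2/(1+0.046183); ω* = 2/1.046183 = 1.91171.
ρ_SOR = ω* − 1 = 1.91171 − 1 = 0.91171.

ρ_SOR = 0.91171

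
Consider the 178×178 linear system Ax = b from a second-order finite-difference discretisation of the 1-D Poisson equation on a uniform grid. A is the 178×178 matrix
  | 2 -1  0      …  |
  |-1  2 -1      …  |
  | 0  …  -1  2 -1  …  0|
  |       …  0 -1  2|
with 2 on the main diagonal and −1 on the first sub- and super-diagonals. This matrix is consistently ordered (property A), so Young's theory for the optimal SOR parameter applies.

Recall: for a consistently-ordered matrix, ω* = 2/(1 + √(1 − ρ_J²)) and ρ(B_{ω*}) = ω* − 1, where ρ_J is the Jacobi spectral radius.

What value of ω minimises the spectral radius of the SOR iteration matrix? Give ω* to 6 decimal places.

ω* = 1.965506

n=178: λ(B_J) = 1 − λ(A)/2 = cos(kπ/179); k=1 gives ρ_J = 0.999846.
root = sin(π/179) = 0.0175499  (since 1−cos² = sin²).
Then 2/(1+√(1−ρ_J²)) = 2/(1+0.0175499); ω* = 2/1.0175499 = 1.965506.
ρ_SOR = ω* − 1 ≈ 0.965506.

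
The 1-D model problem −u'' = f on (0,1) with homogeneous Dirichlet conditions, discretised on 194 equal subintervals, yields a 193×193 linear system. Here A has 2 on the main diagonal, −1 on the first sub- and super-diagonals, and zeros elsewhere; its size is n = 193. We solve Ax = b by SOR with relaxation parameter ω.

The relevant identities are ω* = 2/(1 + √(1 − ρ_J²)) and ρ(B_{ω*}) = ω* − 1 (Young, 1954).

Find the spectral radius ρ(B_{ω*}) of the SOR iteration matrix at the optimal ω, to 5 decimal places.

spectrum of D⁻¹(L+U) = {cos(kπ/194) : 1≤k≤193}; ρ_J = cos(π/194) = 0.99987.
1 − cos²(π/194) = sin²(π/194) ⇒ √(1−ρ_J²) = sin(π/194) = 0.016193.
[ω*] 2 ÷ (1 + 0.016193) = 2 ÷ 1.016193 = 1.96813.
and ρ(B_{ω*}) = 1.96813 − 1 = 0.96813.

ρ_SOR = 0.96813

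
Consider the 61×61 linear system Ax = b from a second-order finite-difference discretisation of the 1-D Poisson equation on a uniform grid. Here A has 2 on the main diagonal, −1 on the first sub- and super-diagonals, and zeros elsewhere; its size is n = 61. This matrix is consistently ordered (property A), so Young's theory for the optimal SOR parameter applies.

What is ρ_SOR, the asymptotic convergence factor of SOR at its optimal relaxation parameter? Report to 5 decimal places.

With n=61, ρ(Jacobi) = cos(π/62) = 0.99872.
√(1−ρ_J²) = |sin(π/62)| = 0.050649
ω* = 2/(1 + 0.050649) = 2/1.050649 = 1.90359.
ρ_SOR = ω* − 1 = 1.90359 − 1 = 0.90359.

ρ_SOR = 0.90359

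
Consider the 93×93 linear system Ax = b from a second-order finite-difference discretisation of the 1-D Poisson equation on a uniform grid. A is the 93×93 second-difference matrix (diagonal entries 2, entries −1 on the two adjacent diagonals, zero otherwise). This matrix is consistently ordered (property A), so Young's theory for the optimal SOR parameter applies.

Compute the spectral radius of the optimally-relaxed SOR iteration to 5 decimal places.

ρ_SOR = 0.93533

With n=93, ρ(Jacobi) = cos(π/94) = 0.99944.
√(1−ρ_J²) = |sin(π/94)| = 0.033415
ω* = 2 / (1 + 0.033415) = 2 / 1.033415 ≈ 1.93533.
At ω = 1.93533 every |λ(B_ω)| = ω−1, so ρ_SOR = 0.93533.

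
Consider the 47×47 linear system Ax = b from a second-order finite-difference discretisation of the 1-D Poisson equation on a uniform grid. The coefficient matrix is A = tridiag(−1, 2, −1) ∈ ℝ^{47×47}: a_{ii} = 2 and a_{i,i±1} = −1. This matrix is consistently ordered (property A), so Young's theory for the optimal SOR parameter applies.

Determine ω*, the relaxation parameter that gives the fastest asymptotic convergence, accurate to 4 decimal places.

B_J for the 47×47 system has eigenvalues cos(kπ/48); ρ_J = cos(π/48) = 0.9979.
root = sin(π/48) = 0.06540  (since 1−cos² = sin²).
ω* = 2/(1+0.06540) = 1.8772
Hence ρ(B_{ω*}) = 1.8772 − 1 = 0.8772.

ω* = 1.8772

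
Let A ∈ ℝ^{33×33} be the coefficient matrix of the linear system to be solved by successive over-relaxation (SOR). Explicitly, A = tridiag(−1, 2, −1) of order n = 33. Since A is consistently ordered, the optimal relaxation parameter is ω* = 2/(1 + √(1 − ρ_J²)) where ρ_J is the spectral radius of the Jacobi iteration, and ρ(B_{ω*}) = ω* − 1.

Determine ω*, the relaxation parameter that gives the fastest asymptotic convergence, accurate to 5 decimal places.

ρ_J = max_k |cos(kπ/34)| = cos(π/34) = 0.99573
root = sin(π/34) = 0.092268  (since 1−cos² = sin²).
ω* = 2/(1+0.092268) = 1.83105
At ω = 1.83105 every |λ(B_ω)| = ω−1, so ρ_SOR = 0.83105.

ω* = 1.83105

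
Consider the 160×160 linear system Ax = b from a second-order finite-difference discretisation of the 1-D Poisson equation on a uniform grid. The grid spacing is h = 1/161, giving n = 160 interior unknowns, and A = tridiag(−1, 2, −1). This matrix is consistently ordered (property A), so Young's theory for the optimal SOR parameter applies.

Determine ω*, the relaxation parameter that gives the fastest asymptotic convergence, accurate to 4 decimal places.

ω* = 1.9617

With n=160, ρ(Jacobi) = cos(π/161) = 0.9998.
√(1 − cos²(π/161)) = sin(π/161) ≈ 0.01951.
Young: ω* = 2/(1+√(1−ρ_J²)) = 2/(1+0.01951) = 2/1.01951 = 1.9617.
ρ_SOR = ω* − 1 ≈ 0.9617.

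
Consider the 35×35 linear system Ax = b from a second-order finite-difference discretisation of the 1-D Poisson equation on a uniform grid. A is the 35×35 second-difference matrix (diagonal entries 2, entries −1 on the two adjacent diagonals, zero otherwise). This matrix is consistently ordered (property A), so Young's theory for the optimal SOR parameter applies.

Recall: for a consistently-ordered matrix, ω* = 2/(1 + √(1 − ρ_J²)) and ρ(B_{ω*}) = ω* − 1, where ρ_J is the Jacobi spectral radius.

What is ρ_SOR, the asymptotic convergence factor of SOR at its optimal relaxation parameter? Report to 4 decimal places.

ρ_SOR = 0.8397

ρ_J = max_k |cos(kπ/36)| = cos(π/36) = 0.9962
√(1−ρ_J²) simplifies to sin(π/36) = 0.08716.
Then 2/(1+√(1−ρ_J²)) = 2/(1+0.08716); ω* = 2/1.08716 = 1.8397.
ρ(B_{ω*}) = ω*−1 = 0.8397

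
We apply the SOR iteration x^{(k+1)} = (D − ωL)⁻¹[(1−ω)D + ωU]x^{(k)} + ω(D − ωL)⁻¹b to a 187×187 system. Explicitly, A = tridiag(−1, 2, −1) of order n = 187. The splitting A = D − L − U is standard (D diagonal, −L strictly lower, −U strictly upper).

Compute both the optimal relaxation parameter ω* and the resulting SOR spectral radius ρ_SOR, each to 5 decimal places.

With n=187, ρ(Jacobi) = cos(π/188) = 0.99986.
root = sin(π/188) = 0.016710  (since 1−cos² = sin²).
So ω* = 2/1.016710 = 1.96713 (Young).
At ω = 1.96713 every |λ(B_ω)| = ω−1, so ρ_SOR = 0.96713.

ω* = 1.96713, ρ_SOR = 0.96713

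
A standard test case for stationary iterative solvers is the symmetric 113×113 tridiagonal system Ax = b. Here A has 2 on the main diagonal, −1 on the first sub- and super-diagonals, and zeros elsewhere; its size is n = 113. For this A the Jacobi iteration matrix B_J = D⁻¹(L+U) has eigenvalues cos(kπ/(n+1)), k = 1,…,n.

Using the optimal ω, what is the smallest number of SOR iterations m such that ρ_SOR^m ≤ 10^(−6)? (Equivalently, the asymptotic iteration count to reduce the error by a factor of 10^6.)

B_J for the 113×113 system has eigenvalues cos(kπ/114); ρ_J = cos(π/114) = 0.9996203.
√(1−ρ_J²) = |sin(π/114)| = 0.0275543
Young: ω* = 2/(1+√(1−ρ_J²)) = 2/(1+0.0275543) = 2/1.0275543 = 1.9463692.
[ρ_SOR] ω* − 1 = 0.9463692.
m ≥ 6·ln10 / (−ln 0.9463692) = 250.633; smallest integer m = 251.

m = 251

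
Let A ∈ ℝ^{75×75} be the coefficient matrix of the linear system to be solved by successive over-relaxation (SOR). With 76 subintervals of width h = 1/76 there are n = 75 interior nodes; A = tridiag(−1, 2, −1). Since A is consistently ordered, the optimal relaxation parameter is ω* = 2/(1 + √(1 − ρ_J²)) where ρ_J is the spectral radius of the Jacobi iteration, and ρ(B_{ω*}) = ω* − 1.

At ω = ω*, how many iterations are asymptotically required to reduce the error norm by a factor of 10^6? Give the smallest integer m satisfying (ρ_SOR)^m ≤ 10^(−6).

B_J for the 75×75 system has eigenvalues cos(kπ/76); ρ_J = cos(π/76) = 0.9991458.
√(1−ρ_J²) simplifies to sin(π/76) = 0.0413250.
So ω* = 2/1.0413250 = 1.9206300 (Young).
ρ(B_{ω*}) = ω*−1 = 0.9206300
(0.9206300)^m ≤ 10^{−6}  ⇒  m·ln(0.9206300) ≤ −6·ln10  ⇒  m ≥ 167.061  ⇒  m = 168

m = 168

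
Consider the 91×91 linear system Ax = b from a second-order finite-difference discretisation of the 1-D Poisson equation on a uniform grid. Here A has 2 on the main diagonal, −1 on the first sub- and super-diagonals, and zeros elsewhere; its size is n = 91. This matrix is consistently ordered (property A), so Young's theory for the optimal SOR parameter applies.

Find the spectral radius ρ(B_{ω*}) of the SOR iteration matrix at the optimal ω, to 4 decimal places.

½·tridiag(1,0,1) at n=91: λ_k = cos(kπ/92); max |λ| at k=1 ⇒ ρ_J = cos(π/92) ≈ 0.9994.
root = sin(π/92) = 0.03414  (since 1−cos² = sin²).
[ω*] 2 ÷ (1 + 0.03414) = 2 ÷ 1.03414 = 1.9340.
and ρ(B_{ω*}) = 1.9340 − 1 = 0.9340.

ρ_SOR = 0.9340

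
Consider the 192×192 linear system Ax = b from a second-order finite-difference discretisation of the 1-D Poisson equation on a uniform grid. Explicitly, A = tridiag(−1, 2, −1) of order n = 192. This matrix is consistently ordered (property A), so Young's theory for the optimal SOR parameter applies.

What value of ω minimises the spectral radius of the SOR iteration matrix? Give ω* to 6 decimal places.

With n=192, ρ(Jacobi) = cos(π/193) = 0.999868.
root = sin(π/193) = 0.0162770  (since 1−cos² = sin²).
Then 2/(1+√(1−ρ_J²)) = 2/(1+0.0162770); ω* = 2/1.0162770 = 1.967967.
ρ_SOR = ω* − 1 = 1.967967 − 1 = 0.967967.

ω* = 1.967967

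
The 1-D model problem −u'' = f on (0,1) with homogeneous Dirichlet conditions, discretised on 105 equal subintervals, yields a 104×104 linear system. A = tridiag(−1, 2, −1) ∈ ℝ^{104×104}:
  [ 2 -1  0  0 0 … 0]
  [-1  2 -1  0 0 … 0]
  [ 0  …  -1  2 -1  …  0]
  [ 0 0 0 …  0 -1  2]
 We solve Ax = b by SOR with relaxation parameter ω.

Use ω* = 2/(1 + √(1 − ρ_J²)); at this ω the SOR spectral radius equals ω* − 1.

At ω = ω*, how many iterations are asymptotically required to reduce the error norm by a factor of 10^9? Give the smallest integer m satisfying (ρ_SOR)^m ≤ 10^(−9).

ρ_J = max_k |cos(kπ/105)| = cos(π/105) = 0.9995524
√(1−ρ_J²) = |sin(π/105)| = 0.0299155
[ω*] 2 ÷ (1 + 0.0299155) = 2 ÷ 1.0299155 = 1.9419069.
ρ_SOR = ω* − 1 ≈ 0.9419069.
(0.9419069)^m ≤ 10^{−9}  ⇒  m·ln(0.9419069) ≤ −9·ln10  ⇒  m ≥ 346.261  ⇒  m = 347

m = 347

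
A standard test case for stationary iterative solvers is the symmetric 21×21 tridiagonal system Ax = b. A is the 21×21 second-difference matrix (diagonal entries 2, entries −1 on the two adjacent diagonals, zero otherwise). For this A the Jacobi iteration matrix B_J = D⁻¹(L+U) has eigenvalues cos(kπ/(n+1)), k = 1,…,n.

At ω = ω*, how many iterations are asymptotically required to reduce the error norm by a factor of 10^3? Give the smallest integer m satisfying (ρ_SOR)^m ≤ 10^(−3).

m = 25

spectrum of D⁻¹(L+U) = {cos(kπ/22) : 1≤k≤21}; ρ_J = cos(π/22) = 0.9898214.
root = sin(π/22) = 0.1423148  (since 1−cos² = sin²).
Young: ω* = 2/(1+√(1−ρ_J²)) = 2/(1+0.1423148) = 2/1.1423148 = 1.7508309.
ρ_SOR = ω* − 1 ≈ 0.7508309.
3·ln10 = 6.90776; −ln(0.7508309) = 0.286575; m = ⌈6.90776/0.286575⌉ = ⌈24.105⌉ = 25.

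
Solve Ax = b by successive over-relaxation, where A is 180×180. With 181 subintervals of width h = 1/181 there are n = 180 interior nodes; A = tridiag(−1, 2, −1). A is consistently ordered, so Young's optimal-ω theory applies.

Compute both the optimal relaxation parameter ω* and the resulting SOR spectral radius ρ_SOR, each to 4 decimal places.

ω* = 1.9659, ρ_SOR = 0.9659

½·tridiag(1,0,1) at n=180: λ_k = cos(kπ/181); max |λ| at k=1 ⇒ ρ_J = cos(π/181) ≈ 0.9998.
root = sin(π/181) = 0.01736  (since 1−cos² = sin²).
ω* = 2/(1 + 0.01736) = 2/1.01736 = 1.9659.
and ρ(B_{ω*}) = 1.9659 − 1 = 0.9659.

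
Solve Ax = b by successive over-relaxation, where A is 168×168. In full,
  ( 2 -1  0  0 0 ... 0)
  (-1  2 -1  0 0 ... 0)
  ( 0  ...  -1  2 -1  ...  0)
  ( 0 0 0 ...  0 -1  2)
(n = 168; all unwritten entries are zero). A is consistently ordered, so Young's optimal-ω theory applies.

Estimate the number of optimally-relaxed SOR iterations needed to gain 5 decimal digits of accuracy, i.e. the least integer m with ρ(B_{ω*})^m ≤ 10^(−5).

ρ_J = max_k |cos(kπ/169)| = cos(π/169) = 0.9998272
√(1−ρ_J²) = |sin(π/169)| = 0.0185882
ω* = 2/(1 + 0.0185882) = 2/1.0185882 = 1.9635020.
ρ_SOR = ω* − 1 = 1.9635020 − 1 = 0.9635020.
ρ_SOR^m ≤ 10^(−5) ⇔ m ≥ 5·ln10/(−ln 0.9635020) = 11.5129/0.0371807 = 309.647; m = ⌈309.647⌉ = 310.

m = 310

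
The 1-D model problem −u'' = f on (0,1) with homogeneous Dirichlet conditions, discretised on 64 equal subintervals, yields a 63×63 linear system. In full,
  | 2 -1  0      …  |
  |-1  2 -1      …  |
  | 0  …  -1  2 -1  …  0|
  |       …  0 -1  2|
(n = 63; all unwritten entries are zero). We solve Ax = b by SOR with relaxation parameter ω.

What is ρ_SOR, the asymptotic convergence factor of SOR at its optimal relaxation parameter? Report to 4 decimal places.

[ρ_J] n=63: ρ(B_J) = cos(π/(n+1)) = cos(π/64) = 0.9988.
√(1 − cos²(π/64)) = sin(π/64) ≈ 0.04907.
So ω* = 2/1.04907 = 1.9065 (Young).
ρ(B_{ω*}) = ω*−1 = 0.9065

ρ_SOR = 0.9065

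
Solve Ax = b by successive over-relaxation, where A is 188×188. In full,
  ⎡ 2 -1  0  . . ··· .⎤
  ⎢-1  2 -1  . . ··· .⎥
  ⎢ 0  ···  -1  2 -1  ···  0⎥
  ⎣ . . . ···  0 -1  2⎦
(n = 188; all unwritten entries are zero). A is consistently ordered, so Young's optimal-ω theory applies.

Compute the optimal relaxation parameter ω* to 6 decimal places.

ω* = 1.967301

With n=188, ρ(Jacobi) = cos(π/189) = 0.999862.
√(1−ρ_J²) = |sin(π/189)| = 0.0166214
[ω*] 2 ÷ (1 + 0.0166214) = 2 ÷ 1.0166214 = 1.967301.
[ρ_SOR] ω* − 1 = 0.967301.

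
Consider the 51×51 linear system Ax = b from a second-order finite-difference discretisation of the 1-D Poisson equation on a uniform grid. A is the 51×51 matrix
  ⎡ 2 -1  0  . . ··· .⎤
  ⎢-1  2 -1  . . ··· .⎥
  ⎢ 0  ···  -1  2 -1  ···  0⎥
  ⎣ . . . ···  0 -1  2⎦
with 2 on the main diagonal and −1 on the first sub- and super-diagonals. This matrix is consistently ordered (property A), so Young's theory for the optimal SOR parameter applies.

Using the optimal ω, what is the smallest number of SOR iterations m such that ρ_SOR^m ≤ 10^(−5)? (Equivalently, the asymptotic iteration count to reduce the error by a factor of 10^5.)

spectrum of D⁻¹(L+U) = {cos(kπ/52) : 1≤k≤51}; ρ_J = cos(π/52) = 0.9981756.
root = sin(π/52) = 0.0603785  (since 1−cos² = sin²).
ω* = 2/(1 + 0.0603785) = 2/1.0603785 = 1.8861190.
Hence ρ(B_{ω*}) = 1.8861190 − 1 = 0.8861190.
ρ_SOR^m ≤ 10^(−5) ⇔ m ≥ 5·ln10/(−ln 0.8861190) = 11.5129/0.120904 = 95.223; m = ⌈95.223⌉ = 96.

m = 96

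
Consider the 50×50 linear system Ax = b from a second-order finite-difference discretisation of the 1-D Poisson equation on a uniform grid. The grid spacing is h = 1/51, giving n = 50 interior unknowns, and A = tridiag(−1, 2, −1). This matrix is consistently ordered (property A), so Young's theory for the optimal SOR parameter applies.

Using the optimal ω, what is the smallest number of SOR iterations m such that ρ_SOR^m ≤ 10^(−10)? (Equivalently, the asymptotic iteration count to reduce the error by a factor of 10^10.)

spectrum of D⁻¹(L+U) = {cos(kπ/51) : 1≤k≤50}; ρ_J = cos(π/51) = 0.9981033.
root = sin(π/51) = 0.0615609  (since 1−cos² = sin²).
ω* = 2/(1+0.0615609) = 1.8840181
ρ(B_{ω*}) = ω*−1 = 0.8840181
(0.8840181)^m ≤ 10^{−10}  ⇒  m·ln(0.8840181) ≤ −10·ln10  ⇒  m ≥ 186.780  ⇒  m = 187

m = 187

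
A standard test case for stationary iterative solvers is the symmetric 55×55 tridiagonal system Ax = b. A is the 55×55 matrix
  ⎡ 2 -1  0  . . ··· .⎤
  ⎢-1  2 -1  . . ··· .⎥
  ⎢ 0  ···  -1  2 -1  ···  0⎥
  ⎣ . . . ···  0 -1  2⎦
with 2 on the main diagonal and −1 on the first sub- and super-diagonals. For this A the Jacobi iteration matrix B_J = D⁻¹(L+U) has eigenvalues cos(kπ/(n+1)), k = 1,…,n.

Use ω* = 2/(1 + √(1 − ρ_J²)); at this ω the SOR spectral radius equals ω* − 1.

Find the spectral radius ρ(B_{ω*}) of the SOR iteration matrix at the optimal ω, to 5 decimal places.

n=55: λ(B_J) = 1 − λ(A)/2 = cos(kπ/56); k=1 gives ρ_J = 0.99843.
√(1−ρ_J²) = |sin(π/56)| = 0.056070
Young: ω* = 2/(1+√(1−ρ_J²)) = 2/(1+0.056070) = 2/1.056070 = 1.89381.
ρ_SOR = ω* − 1 ≈ 0.89381.

ρ_SOR = 0.89381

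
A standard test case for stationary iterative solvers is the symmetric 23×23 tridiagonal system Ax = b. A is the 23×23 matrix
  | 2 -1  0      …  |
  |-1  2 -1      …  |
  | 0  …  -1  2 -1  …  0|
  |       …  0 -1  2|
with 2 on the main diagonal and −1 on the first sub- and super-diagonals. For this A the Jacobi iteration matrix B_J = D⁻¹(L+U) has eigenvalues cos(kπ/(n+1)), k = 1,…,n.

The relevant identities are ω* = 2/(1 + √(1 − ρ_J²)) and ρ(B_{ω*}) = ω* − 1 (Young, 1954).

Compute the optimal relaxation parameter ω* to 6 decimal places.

ω* = 1.769088

n=23: λ(B_J) = 1 − λ(A)/2 = cos(kπ/24); k=1 gives ρ_J = 0.991445.
root = sin(π/24) = 0.1305262  (since 1−cos² = sin²).
ω* = 2/(1+0.1305262) = 1.769088
Hence ρ(B_{ω*}) = 1.769088 − 1 = 0.769088.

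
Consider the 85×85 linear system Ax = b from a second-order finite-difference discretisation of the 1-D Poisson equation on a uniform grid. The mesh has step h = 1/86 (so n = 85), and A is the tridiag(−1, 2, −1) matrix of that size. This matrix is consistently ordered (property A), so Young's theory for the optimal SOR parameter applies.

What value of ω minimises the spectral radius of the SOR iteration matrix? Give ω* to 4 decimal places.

[ρ_J] n=85: ρ(B_J) = cos(π/(n+1)) = cos(π/86) = 0.9993.
√(1−ρ_J²) = |sin(π/86)| = 0.03652
Young: ω* = 2/(1+√(1−ρ_J²)) = 2/(1+0.03652) = 2/1.03652 = 1.9295.
Hence ρ(B_{ω*}) = 1.9295 − 1 = 0.9295.

ω* = 1.9295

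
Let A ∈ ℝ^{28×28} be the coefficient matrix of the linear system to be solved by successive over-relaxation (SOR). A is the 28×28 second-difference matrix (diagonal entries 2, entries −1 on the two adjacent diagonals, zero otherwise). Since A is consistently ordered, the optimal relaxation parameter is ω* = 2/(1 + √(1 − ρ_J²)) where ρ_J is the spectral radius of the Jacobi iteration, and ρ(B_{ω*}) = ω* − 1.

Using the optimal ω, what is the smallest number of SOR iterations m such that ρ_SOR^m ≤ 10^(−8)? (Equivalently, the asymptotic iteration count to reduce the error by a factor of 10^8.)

n=28: λ(B_J) = 1 − λ(A)/2 = cos(kπ/29); k=1 gives ρ_J = 0.9941380.
root = sin(π/29) = 0.1081190  (since 1−cos² = sin²).
ω* = 2/(1 + 0.1081190) = 2/1.1081190 = 1.8048603.
ρ_SOR = ω* − 1 ≈ 0.8048603.
Need (0.8048603)^m ≤ 10^(−8): m ≥ 8·ln10/|ln 0.8048603| = 18.4207/0.217087 = 84.854 ⇒ m = 85.

m = 85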